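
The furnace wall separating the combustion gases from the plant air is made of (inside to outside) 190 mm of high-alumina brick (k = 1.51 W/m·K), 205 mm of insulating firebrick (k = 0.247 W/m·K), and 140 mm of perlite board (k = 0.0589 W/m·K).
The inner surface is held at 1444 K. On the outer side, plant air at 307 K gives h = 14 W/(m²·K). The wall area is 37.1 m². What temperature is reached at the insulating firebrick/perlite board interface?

Treating each layer as a thermal resistance in series:
R_high-alumina brick = L/(kA) = 0.19/(1.51×37.1) = 0.003392 K/W
R_insulating firebrick = L/(kA) = 0.205/(0.247×37.1) = 0.02237 K/W
R_perlite board = L/(kA) = 0.14/(0.0589×37.1) = 0.06407 K/W
R_outer film = 1/(h_o·A) = 1/(14×37.1) = 0.001925 K/W
R_total = 0.09176 K/W;  Q = ΔT/R_total = 1137/0.09176 = 12390 W
T_interface = T_inner − Q·ΣR(inner→interface) = 1444 − 12400×0.02576

T ≈ 1120 K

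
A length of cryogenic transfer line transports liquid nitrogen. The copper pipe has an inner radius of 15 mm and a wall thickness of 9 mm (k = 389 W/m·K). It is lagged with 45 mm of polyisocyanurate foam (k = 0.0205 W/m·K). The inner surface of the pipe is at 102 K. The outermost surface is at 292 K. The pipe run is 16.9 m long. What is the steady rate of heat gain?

For a radial system each layer contributes R = ln(r_out/r_in)/(2πkL); films add R = 1/(hA).
R_copper pipe wall = ln(24/15)/(2π×389×16.9) = 1.138×10^-5 K/W
R_polyisocyanurate foam = ln(69/24)/(2π×0.0205×16.9) = 0.4851 K/W
R_total = 0.4851 K/W
Q = ΔT/R_total = 190/0.4851

Q ≈ 392 W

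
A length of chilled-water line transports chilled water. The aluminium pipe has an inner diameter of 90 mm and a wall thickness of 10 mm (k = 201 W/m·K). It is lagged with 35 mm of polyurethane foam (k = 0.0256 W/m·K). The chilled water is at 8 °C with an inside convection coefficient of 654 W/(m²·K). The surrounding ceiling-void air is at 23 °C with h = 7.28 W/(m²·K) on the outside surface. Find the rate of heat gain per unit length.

q′ ≈ 4.53 W/m

Treating each annulus and film as a series resistance:
R_inner film = 1/(h_i·2πr₁L) = 1/(654×2π×0.045×1) = 0.005408 K/W
R_aluminium pipe wall = ln(55/45)/(2π×201×1) = 1.589×10^-4 K/W
R_polyurethane foam = ln(90/55)/(2π×0.0256×1) = 3.062 K/W
R_outer film = 1/(h_o·2πr_oL) = 1/(7.28×2π×0.09×1) = 0.2429 K/W
R_total = 3.31 K/W
Q = ΔT/R_total = 15/3.31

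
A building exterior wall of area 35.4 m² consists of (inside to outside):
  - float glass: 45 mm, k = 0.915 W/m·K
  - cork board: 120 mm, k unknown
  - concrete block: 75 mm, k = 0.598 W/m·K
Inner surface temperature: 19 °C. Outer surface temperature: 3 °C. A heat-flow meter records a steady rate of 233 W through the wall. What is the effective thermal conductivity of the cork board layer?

Treating each layer as a thermal resistance in series:
R_float glass = L/(kA) = 0.045/(0.915×35.4) = 0.001389 K/W
R_concrete block = L/(kA) = 0.075/(0.598×35.4) = 0.003543 K/W
Sum of known resistances R_other = 0.004932 K/W
Total R = ΔT/Q = 16/233 = 0.06867 K/W
R_cork board = R_total − R_other = 0.06374 K/W
k = L/(R·A) = 0.12/(0.06374×35.4)

k ≈ 0.0532 W/(m·K)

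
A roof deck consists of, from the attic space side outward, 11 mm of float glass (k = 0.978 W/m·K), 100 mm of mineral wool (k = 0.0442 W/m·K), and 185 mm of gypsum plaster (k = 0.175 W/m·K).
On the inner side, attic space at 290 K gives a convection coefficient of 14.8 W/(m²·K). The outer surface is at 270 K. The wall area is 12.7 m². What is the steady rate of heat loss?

Q ≈ 74.7 W

Using the resistance-network approach (series):
R_inner film = 1/(h_i·A) = 1/(14.8×12.7) = 0.00532 K/W
R_float glass = L/(kA) = 0.011/(0.978×12.7) = 8.856×10^-4 K/W
R_mineral wool = L/(kA) = 0.1/(0.0442×12.7) = 0.1781 K/W
R_gypsum plaster = L/(kA) = 0.185/(0.175×12.7) = 0.08324 K/W
R_total = 0.2676 K/W
Q = ΔT / R_total = 20 / 0.2676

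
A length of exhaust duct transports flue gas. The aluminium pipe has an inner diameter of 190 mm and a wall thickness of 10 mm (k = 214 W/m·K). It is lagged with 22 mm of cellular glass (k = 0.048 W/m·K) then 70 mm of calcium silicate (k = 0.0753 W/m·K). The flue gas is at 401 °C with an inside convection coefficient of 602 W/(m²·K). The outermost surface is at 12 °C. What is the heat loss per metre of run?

q′ ≈ 249 W/m

Per-layer cylindrical resistances, series-summed:
R_inner film = 1/(h_i·2πr₁L) = 1/(602×2π×0.095×1) = 0.002783 K/W
R_aluminium pipe wall = ln(105/95)/(2π×214×1) = 7.443×10^-5 K/W
R_cellular glass = ln(127/105)/(2π×0.048×1) = 0.6307 K/W
R_calcium silicate = ln(197/127)/(2π×0.0753×1) = 0.9279 K/W
R_total = 1.562 K/W
Q = ΔT/R_total = 389/1.562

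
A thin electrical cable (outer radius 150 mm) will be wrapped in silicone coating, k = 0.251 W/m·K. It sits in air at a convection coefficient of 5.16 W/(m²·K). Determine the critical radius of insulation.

For a cylinder r_cr = k/h = 0.251/5.16
r_cr = 48.6 mm; since the bare radius (150 mm) is above r_cr, any added insulation will reduce heat loss.

r_cr ≈ 48.6 mm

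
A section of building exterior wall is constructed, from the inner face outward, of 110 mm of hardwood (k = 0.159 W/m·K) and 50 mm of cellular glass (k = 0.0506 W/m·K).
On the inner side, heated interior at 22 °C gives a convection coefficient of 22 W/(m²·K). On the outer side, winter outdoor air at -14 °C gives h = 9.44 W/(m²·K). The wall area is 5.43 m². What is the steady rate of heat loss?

Thermal resistances in series:
R_inner film = 1/(h_i·A) = 1/(22×5.43) = 0.008371 K/W
R_hardwood = L/(kA) = 0.11/(0.159×5.43) = 0.1274 K/W
R_cellular glass = L/(kA) = 0.05/(0.0506×5.43) = 0.182 K/W
R_outer film = 1/(h_o·A) = 1/(9.44×5.43) = 0.01951 K/W
R_total = 0.3373 K/W
Q = ΔT / R_total = 36 / 0.3373

Q ≈ 107 W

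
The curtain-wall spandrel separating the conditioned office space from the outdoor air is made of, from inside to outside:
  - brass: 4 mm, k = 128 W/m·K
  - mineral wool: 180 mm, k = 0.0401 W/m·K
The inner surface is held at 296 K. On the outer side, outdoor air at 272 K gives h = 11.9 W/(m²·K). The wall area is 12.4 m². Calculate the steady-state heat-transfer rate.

Q ≈ 65.1 W

Model the wall as resistances in series:
R_brass = L/(kA) = 0.004/(128×12.4) = 2.52×10^-6 K/W
R_mineral wool = L/(kA) = 0.18/(0.0401×12.4) = 0.362 K/W
R_outer film = 1/(h_o·A) = 1/(11.9×12.4) = 0.006777 K/W
R_total = 0.3688 K/W
Q = ΔT / R_total = 24 / 0.3688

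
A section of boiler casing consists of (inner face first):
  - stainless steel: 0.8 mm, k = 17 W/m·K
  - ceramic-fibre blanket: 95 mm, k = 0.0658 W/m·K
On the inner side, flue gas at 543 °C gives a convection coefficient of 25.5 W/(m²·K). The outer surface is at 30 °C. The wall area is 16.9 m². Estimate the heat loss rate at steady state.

Using the resistance-network approach (series):
R_inner film = 1/(h_i·A) = 1/(25.5×16.9) = 0.00232 K/W
R_stainless steel = L/(kA) = 0.0008/(17×16.9) = 2.785×10^-6 K/W
R_ceramic-fibre blanket = L/(kA) = 0.095/(0.0658×16.9) = 0.08543 K/W
R_total = 0.08775 K/W
Q = ΔT / R_total = 513 / 0.08775

Q ≈ 5850 W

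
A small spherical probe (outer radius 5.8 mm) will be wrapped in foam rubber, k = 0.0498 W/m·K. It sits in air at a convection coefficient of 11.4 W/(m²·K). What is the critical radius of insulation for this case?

r_cr ≈ 8.74 mm

For a sphere r_cr = 2k/h = 2×0.0498/11.4
r_cr = 8.74 mm; since the bare radius (5.8 mm) is below r_cr, adding a thin layer of insulation will *increase* heat loss.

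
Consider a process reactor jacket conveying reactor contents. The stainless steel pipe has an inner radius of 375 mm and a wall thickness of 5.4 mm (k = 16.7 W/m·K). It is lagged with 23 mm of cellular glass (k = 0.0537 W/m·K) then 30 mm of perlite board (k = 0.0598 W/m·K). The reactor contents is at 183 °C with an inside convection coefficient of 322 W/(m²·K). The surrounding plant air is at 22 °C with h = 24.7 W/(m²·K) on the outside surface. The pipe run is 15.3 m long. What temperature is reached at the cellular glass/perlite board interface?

Radial resistances (cylindrical: R_cond = ln(r_o/r_i)/(2πkL), R_conv = 1/(h·2πrL)):
R_inner film = 1/(h_i·2πr₁L) = 1/(322×2π×0.375×15.3) = 8.615×10^-5 K/W
R_stainless steel pipe wall = ln(380.4/375)/(2π×16.7×15.3) = 8.906×10^-6 K/W
R_cellular glass = ln(403.4/380.4)/(2π×0.0537×15.3) = 0.01137 K/W
R_perlite board = ln(433.4/403.4)/(2π×0.0598×15.3) = 0.01248 K/W
R_outer film = 1/(h_o·2πr_oL) = 1/(24.7×2π×0.4334×15.3) = 9.717×10^-4 K/W
R_total = 0.02492 K/W
Q = ΔT/R_total = 161/0.02492
Q = 6460 W
T_interface = T_inner − Q·ΣR(inner→interface) = 183 − 6460×0.01147

T ≈ 109 °C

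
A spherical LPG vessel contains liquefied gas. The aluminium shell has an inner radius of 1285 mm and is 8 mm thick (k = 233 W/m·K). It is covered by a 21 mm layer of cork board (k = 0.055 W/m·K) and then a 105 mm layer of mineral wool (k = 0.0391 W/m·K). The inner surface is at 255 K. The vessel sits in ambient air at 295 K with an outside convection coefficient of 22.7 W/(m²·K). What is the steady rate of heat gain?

For a spherical shell R = (1/r₁ − 1/r₂)/(4πk); film R = 1/(h·4πr²). In series:
R_aluminium shell = (1/1.285 − 1/1.293)/(4π×233) = 1.644×10^-6 K/W
R_cork board = (1/1.293 − 1/1.314)/(4π×0.055) = 0.01788 K/W
R_mineral wool = (1/1.314 − 1/1.419)/(4π×0.0391) = 0.1146 K/W
R_outer film = 1/(h·4πr_o²) = 1/(22.7×4π×1.419²) = 0.001741 K/W
R_total = 0.1342 K/W
Q = ΔT/R_total = 40/0.1342

Q ≈ 298 W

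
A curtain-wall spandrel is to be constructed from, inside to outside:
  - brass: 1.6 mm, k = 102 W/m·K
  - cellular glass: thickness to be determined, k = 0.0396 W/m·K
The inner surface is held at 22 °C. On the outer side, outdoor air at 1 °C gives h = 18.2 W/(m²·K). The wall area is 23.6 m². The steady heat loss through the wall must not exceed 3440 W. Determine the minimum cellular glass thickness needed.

Thermal resistances in series:
R_brass = L/(kA) = 0.0016/(102×23.6) = 6.647×10^-7 K/W
R_outer film = 1/(h_o·A) = 1/(18.2×23.6) = 0.002328 K/W
Sum of the known resistances R_other = 0.002329 K/W
Required total resistance R_tot = ΔT/Q_allow = 21/3440 = 0.006105 K/W
R_cellular glass = R_tot − R_other = 0.003776 K/W
L = R·k·A = 0.003776×0.0396×23.6

L ≈ 3.53 mm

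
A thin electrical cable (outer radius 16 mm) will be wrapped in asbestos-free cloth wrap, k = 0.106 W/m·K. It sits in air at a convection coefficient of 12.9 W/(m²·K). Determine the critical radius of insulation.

r_cr ≈ 8.22 mm

For a cylinder r_cr = k/h = 0.106/12.9
r_cr = 8.22 mm; since the bare radius (16 mm) is above r_cr, any added insulation will reduce heat loss.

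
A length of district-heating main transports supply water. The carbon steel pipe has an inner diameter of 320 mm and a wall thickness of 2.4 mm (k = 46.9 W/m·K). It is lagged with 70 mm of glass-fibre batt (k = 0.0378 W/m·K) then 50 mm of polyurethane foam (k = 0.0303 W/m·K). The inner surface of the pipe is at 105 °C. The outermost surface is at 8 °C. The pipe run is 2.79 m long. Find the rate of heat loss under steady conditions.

Radial resistances (cylindrical: R_cond = ln(r_o/r_i)/(2πkL), R_conv = 1/(h·2πrL)):
R_carbon steel pipe wall = ln(162.4/160)/(2π×46.9×2.79) = 1.811×10^-5 K/W
R_glass-fibre batt = ln(232.4/162.4)/(2π×0.0378×2.79) = 0.5409 K/W
R_polyurethane foam = ln(282.4/232.4)/(2π×0.0303×2.79) = 0.3669 K/W
R_total = 0.9077 K/W
Q = ΔT/R_total = 97/0.9077

Q ≈ 107 W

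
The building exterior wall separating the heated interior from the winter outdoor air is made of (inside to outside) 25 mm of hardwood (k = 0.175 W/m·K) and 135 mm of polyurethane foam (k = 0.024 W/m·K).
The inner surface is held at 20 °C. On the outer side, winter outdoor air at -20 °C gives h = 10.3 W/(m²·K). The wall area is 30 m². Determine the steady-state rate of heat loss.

Q ≈ 205 W

Treating each layer as a thermal resistance in series:
R_hardwood = L/(kA) = 0.025/(0.175×30) = 0.004762 K/W
R_polyurethane foam = L/(kA) = 0.135/(0.024×30) = 0.1875 K/W
R_outer film = 1/(h_o·A) = 1/(10.3×30) = 0.003236 K/W
R_total = 0.1955 K/W
Q = ΔT / R_total = 40 / 0.1955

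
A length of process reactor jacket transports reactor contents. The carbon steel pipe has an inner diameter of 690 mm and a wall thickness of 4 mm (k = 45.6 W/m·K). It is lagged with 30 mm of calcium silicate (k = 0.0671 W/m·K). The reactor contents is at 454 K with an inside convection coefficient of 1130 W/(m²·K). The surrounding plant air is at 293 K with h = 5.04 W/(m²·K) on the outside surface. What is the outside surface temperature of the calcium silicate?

T ≈ 341 K

Per-layer cylindrical resistances, series-summed:
R_inner film = 1/(h_i·2πr₁L) = 1/(1130×2π×0.345×1) = 4.082×10^-4 K/W
R_carbon steel pipe wall = ln(349/345)/(2π×45.6×1) = 4.023×10^-5 K/W
R_calcium silicate = ln(379/349)/(2π×0.0671×1) = 0.1956 K/W
R_outer film = 1/(h_o·2πr_oL) = 1/(5.04×2π×0.379×1) = 0.08332 K/W
R_total = 0.2794 K/W
Q = ΔT/R_total = 161/0.2794
Q = 576 W/m
T_interface = T_inner − Q·ΣR(inner→interface) = 454 − 576×0.196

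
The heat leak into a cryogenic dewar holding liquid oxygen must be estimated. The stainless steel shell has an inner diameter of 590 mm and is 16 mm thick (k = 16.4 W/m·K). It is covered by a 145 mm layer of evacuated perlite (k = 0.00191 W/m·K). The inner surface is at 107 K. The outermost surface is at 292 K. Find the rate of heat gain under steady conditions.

Radial (spherical) resistances in series:
R_stainless steel shell = (1/0.295 − 1/0.311)/(4π×16.4) = 8.462×10^-4 K/W
R_evacuated perlite = (1/0.311 − 1/0.456)/(4π×0.00191) = 42.6 K/W
R_total = 42.6 K/W
Q = ΔT/R_total = 185/42.6

Q ≈ 4.34 W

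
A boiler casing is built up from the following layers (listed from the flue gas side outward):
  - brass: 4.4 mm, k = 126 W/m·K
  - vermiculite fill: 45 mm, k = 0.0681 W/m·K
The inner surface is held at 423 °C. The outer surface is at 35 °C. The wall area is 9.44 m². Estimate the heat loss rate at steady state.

Series thermal resistances:
R_brass = L/(kA) = 0.0044/(126×9.44) = 3.699×10^-6 K/W
R_vermiculite fill = L/(kA) = 0.045/(0.0681×9.44) = 0.07 K/W
R_total = 0.07 K/W
Q = ΔT / R_total = 388 / 0.07

Q ≈ 5540 W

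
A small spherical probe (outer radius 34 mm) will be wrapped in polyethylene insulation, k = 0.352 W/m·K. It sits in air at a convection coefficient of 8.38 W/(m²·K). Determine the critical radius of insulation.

r_cr ≈ 84 mm

For a sphere r_cr = 2k/h = 2×0.352/8.38
r_cr = 84 mm; since the bare radius (34 mm) is below r_cr, adding a thin layer of insulation will *increase* heat loss.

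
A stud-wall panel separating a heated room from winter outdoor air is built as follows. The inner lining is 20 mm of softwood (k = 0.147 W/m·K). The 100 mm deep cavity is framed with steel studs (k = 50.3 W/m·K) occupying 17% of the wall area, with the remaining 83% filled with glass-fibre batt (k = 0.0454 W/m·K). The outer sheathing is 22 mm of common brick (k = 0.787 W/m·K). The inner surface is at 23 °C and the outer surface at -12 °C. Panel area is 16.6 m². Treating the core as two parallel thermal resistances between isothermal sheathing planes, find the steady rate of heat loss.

Sheathing layers in series; stud and cavity paths in parallel between them.
R_inner = 0.02/(0.147×16.6) = 0.008196 K/W
R_stud  = 0.1/(50.3×0.17×16.6) = 7.045×10^-4 K/W
R_cav   = 0.1/(0.0454×0.83×16.6) = 0.1599 K/W
1/R_core = 1/R_stud + 1/R_cav → R_core = 7.014×10^-4 K/W
R_outer = 0.022/(0.787×16.6) = 0.001684 K/W
R_total = 0.01058 K/W
Q = ΔT/R_total = 35/0.01058

Q ≈ 3310 W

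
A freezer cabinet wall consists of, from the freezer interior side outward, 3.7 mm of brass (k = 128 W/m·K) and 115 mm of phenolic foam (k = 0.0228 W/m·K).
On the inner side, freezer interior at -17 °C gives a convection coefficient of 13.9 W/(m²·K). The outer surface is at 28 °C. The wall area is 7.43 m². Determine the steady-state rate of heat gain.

Q ≈ 65.4 W

Using the resistance-network approach (series):
R_inner film = 1/(h_i·A) = 1/(13.9×7.43) = 0.009683 K/W
R_brass = L/(kA) = 0.0037/(128×7.43) = 3.89×10^-6 K/W
R_phenolic foam = L/(kA) = 0.115/(0.0228×7.43) = 0.6789 K/W
R_total = 0.6885 K/W
Q = ΔT / R_total = 45 / 0.6885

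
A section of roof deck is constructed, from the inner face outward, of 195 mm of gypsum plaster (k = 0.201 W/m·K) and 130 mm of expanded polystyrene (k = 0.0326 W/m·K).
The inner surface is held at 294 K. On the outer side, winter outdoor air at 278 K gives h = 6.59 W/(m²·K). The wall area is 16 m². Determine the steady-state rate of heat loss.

Using the resistance-network approach (series):
R_gypsum plaster = L/(kA) = 0.195/(0.201×16) = 0.06063 K/W
R_expanded polystyrene = L/(kA) = 0.13/(0.0326×16) = 0.2492 K/W
R_outer film = 1/(h_o·A) = 1/(6.59×16) = 0.009484 K/W
R_total = 0.3194 K/W
Q = ΔT / R_total = 16 / 0.3194

Q ≈ 50.1 W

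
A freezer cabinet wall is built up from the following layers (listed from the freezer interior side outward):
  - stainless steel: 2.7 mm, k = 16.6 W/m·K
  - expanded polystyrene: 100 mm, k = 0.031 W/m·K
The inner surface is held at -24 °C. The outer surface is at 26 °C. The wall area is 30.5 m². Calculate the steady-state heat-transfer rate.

Q ≈ 473 W

Series thermal resistances:
R_stainless steel = L/(kA) = 0.0027/(16.6×30.5) = 5.333×10^-6 K/W
R_expanded polystyrene = L/(kA) = 0.1/(0.031×30.5) = 0.1058 K/W
R_total = 0.1058 K/W
Q = ΔT / R_total = 50 / 0.1058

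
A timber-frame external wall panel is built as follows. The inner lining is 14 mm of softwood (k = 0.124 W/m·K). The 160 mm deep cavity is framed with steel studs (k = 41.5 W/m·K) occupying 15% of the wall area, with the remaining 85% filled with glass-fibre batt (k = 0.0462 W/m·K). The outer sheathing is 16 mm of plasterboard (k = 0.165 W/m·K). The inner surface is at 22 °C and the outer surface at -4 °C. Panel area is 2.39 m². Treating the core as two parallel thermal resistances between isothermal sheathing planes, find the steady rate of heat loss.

Q ≈ 264 W

Sheathing layers in series; stud and cavity paths in parallel between them.
R_inner = 0.014/(0.124×2.39) = 0.04724 K/W
R_stud  = 0.16/(41.5×0.15×2.39) = 0.01075 K/W
R_cav   = 0.16/(0.0462×0.85×2.39) = 1.705 K/W
1/R_core = 1/R_stud + 1/R_cav → R_core = 0.01069 K/W
R_outer = 0.016/(0.165×2.39) = 0.04057 K/W
R_total = 0.0985 K/W
Q = ΔT/R_total = 26/0.0985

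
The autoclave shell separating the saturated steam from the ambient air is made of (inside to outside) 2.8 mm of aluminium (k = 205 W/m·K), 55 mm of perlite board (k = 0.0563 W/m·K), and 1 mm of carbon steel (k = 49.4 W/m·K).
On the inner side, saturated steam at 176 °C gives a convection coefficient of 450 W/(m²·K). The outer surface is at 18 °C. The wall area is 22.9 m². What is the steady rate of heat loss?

Q ≈ 3700 W

Thermal resistances in series:
R_inner film = 1/(h_i·A) = 1/(450×22.9) = 9.704×10^-5 K/W
R_aluminium = L/(kA) = 0.0028/(205×22.9) = 5.964×10^-7 K/W
R_perlite board = L/(kA) = 0.055/(0.0563×22.9) = 0.04266 K/W
R_carbon steel = L/(kA) = 0.001/(49.4×22.9) = 8.84×10^-7 K/W
R_total = 0.04276 K/W
Q = ΔT / R_total = 158 / 0.04276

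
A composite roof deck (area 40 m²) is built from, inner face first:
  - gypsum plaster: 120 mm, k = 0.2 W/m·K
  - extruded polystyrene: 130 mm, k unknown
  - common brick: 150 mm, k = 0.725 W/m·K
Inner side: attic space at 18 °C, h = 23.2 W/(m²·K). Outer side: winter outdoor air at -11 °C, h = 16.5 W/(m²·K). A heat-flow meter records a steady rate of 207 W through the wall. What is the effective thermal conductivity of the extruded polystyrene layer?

Thermal resistances in series:
R_inner film = 1/(h_i·A) = 1/(23.2×40) = 0.001078 K/W
R_gypsum plaster = L/(kA) = 0.12/(0.2×40) = 0.015 K/W
R_common brick = L/(kA) = 0.15/(0.725×40) = 0.005172 K/W
R_outer film = 1/(h_o·A) = 1/(16.5×40) = 0.001515 K/W
Sum of known resistances R_other = 0.02277 K/W
Total R = ΔT/Q = 29/207 = 0.1401 K/W
R_extruded polystyrene = R_total − R_other = 0.1173 K/W
k = L/(R·A) = 0.13/(0.1173×40)

k ≈ 0.0277 W/(m·K)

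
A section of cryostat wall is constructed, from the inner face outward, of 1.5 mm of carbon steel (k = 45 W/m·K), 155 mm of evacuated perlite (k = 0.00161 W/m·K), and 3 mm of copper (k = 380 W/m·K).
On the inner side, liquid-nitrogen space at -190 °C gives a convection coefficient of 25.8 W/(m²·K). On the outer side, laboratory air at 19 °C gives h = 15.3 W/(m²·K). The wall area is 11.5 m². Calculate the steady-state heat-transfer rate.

Q ≈ 24.9 W

Thermal resistances in series:
R_inner film = 1/(h_i·A) = 1/(25.8×11.5) = 0.00337 K/W
R_carbon steel = L/(kA) = 0.0015/(45×11.5) = 2.899×10^-6 K/W
R_evacuated perlite = L/(kA) = 0.155/(0.00161×11.5) = 8.372 K/W
R_copper = L/(kA) = 0.003/(380×11.5) = 6.865×10^-7 K/W
R_outer film = 1/(h_o·A) = 1/(15.3×11.5) = 0.005683 K/W
R_total = 8.381 K/W
Q = ΔT / R_total = 209 / 8.381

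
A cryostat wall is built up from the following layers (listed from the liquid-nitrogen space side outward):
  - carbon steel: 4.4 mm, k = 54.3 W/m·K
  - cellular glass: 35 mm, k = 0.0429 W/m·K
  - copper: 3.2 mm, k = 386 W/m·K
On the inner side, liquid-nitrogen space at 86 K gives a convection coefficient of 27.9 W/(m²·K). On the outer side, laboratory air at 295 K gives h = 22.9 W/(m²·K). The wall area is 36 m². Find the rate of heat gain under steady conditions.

Q ≈ 8400 W

Using the resistance-network approach (series):
R_inner film = 1/(h_i·A) = 1/(27.9×36) = 9.956×10^-4 K/W
R_carbon steel = L/(kA) = 0.0044/(54.3×36) = 2.251×10^-6 K/W
R_cellular glass = L/(kA) = 0.035/(0.0429×36) = 0.02266 K/W
R_copper = L/(kA) = 0.0032/(386×36) = 2.303×10^-7 K/W
R_outer film = 1/(h_o·A) = 1/(22.9×36) = 0.001213 K/W
R_total = 0.02487 K/W
Q = ΔT / R_total = 209 / 0.02487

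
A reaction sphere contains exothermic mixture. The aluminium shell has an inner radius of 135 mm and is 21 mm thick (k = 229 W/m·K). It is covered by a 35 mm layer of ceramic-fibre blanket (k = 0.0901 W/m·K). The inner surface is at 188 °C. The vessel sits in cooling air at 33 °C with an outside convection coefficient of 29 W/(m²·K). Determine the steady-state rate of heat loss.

Q ≈ 139 W

Radial (spherical) resistances in series:
R_aluminium shell = (1/0.135 − 1/0.156)/(4π×229) = 3.465×10^-4 K/W
R_ceramic-fibre blanket = (1/0.156 − 1/0.191)/(4π×0.0901) = 1.037 K/W
R_outer film = 1/(h·4πr_o²) = 1/(29×4π×0.191²) = 0.07522 K/W
R_total = 1.113 K/W
Q = ΔT/R_total = 155/1.113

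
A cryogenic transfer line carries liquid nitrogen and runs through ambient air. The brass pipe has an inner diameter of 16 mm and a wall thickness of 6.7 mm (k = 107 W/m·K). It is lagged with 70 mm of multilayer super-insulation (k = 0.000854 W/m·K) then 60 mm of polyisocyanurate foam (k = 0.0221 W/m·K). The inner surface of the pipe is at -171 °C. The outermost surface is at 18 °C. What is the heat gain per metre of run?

q′ ≈ 0.572 W/m

Cylindrical conduction, so R = ln(r₂/r₁)/(2πkL) per layer, in series:
R_brass pipe wall = ln(14.7/8)/(2π×107×1) = 9.05×10^-4 K/W
R_multilayer super-insulation = ln(84.7/14.7)/(2π×0.000854×1) = 326.4 K/W
R_polyisocyanurate foam = ln(144.7/84.7)/(2π×0.0221×1) = 3.857 K/W
R_total = 330.2 K/W
Q = ΔT/R_total = 189/330.2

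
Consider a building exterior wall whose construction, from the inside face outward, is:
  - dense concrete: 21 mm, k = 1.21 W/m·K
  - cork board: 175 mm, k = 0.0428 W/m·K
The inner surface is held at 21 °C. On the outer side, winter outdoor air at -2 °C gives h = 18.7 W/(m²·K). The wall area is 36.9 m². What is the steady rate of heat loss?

Using the resistance-network approach (series):
R_dense concrete = L/(kA) = 0.021/(1.21×36.9) = 4.703×10^-4 K/W
R_cork board = L/(kA) = 0.175/(0.0428×36.9) = 0.1108 K/W
R_outer film = 1/(h_o·A) = 1/(18.7×36.9) = 0.001449 K/W
R_total = 0.1127 K/W
Q = ΔT / R_total = 23 / 0.1127

Q ≈ 204 W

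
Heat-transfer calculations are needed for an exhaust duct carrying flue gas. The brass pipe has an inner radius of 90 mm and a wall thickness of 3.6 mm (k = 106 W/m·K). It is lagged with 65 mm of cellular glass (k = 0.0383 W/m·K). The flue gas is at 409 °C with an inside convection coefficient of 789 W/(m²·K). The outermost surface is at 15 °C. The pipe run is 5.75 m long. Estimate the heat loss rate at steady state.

Per-layer cylindrical resistances, series-summed:
R_inner film = 1/(h_i·2πr₁L) = 1/(789×2π×0.09×5.75) = 3.898×10^-4 K/W
R_brass pipe wall = ln(93.6/90)/(2π×106×5.75) = 1.024×10^-5 K/W
R_cellular glass = ln(158.6/93.6)/(2π×0.0383×5.75) = 0.3811 K/W
R_total = 0.3815 K/W
Q = ΔT/R_total = 394/0.3815

Q ≈ 1030 W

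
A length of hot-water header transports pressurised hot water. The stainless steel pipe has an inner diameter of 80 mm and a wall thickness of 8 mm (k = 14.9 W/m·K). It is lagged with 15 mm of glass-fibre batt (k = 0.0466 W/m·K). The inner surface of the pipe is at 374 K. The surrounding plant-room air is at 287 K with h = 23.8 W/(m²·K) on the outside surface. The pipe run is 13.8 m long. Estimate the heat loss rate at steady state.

Q ≈ 1160 W

Per-layer cylindrical resistances, series-summed:
R_stainless steel pipe wall = ln(48/40)/(2π×14.9×13.8) = 1.411×10^-4 K/W
R_glass-fibre batt = ln(63/48)/(2π×0.0466×13.8) = 0.0673 K/W
R_outer film = 1/(h_o·2πr_oL) = 1/(23.8×2π×0.063×13.8) = 0.007692 K/W
R_total = 0.07513 K/W
Q = ΔT/R_total = 87/0.07513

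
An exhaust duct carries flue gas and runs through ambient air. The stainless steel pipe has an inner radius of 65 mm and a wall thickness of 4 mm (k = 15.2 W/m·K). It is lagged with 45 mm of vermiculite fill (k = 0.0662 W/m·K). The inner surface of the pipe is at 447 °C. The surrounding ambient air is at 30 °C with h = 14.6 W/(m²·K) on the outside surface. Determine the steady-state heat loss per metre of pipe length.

Per-layer cylindrical resistances, series-summed:
R_stainless steel pipe wall = ln(69/65)/(2π×15.2×1) = 6.253×10^-4 K/W
R_vermiculite fill = ln(114/69)/(2π×0.0662×1) = 1.207 K/W
R_outer film = 1/(h_o·2πr_oL) = 1/(14.6×2π×0.114×1) = 0.09562 K/W
R_total = 1.303 K/W
Q = ΔT/R_total = 417/1.303

q′ ≈ 320 W/m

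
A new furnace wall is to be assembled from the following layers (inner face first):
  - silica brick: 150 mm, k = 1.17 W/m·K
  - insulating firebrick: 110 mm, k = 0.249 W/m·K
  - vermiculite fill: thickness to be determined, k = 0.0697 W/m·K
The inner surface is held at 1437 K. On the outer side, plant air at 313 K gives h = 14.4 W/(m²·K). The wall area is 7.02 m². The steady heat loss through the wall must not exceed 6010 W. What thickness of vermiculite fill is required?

Model the wall as resistances in series:
R_silica brick = L/(kA) = 0.15/(1.17×7.02) = 0.01826 K/W
R_insulating firebrick = L/(kA) = 0.11/(0.249×7.02) = 0.06293 K/W
R_outer film = 1/(h_o·A) = 1/(14.4×7.02) = 0.009892 K/W
Sum of the known resistances R_other = 0.09108 K/W
Required total resistance R_tot = ΔT/Q_allow = 1124/6010 = 0.187 K/W
R_vermiculite fill = R_tot − R_other = 0.09594 K/W
L = R·k·A = 0.09594×0.0697×7.02

L ≈ 46.9 mm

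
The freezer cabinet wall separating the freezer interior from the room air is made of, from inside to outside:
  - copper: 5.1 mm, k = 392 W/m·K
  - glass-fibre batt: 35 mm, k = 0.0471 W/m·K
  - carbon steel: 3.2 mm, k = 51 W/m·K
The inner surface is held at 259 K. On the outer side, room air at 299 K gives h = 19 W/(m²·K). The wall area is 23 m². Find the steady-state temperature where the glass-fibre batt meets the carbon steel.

Series thermal resistances:
R_copper = L/(kA) = 0.0051/(392×23) = 5.657×10^-7 K/W
R_glass-fibre batt = L/(kA) = 0.035/(0.0471×23) = 0.03231 K/W
R_carbon steel = L/(kA) = 0.0032/(51×23) = 2.728×10^-6 K/W
R_outer film = 1/(h_o·A) = 1/(19×23) = 0.002288 K/W
R_total = 0.0346 K/W;  Q = ΔT/R_total = 40/0.0346 = 1156 W
T_interface = T_inner + Q·ΣR(inner→interface) = 259 + 1160×0.03231

T ≈ 296 K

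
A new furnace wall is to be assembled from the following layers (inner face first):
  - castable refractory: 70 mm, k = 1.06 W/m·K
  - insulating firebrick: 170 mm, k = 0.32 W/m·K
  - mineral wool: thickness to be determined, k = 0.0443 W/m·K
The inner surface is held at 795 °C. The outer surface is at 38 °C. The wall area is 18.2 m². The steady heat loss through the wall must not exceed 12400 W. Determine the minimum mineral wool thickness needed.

Model the wall as resistances in series:
R_castable refractory = L/(kA) = 0.07/(1.06×18.2) = 0.003628 K/W
R_insulating firebrick = L/(kA) = 0.17/(0.32×18.2) = 0.02919 K/W
Sum of the known resistances R_other = 0.03282 K/W
Required total resistance R_tot = ΔT/Q_allow = 757/12400 = 0.06105 K/W
R_mineral wool = R_tot − R_other = 0.02823 K/W
L = R·k·A = 0.02823×0.0443×18.2

L ≈ 22.8 mm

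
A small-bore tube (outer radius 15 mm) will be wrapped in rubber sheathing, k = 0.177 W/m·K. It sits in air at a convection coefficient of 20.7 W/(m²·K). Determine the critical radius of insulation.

r_cr ≈ 8.55 mm

For a cylinder r_cr = k/h = 0.177/20.7
r_cr = 8.55 mm; since the bare radius (15 mm) is above r_cr, any added insulation will reduce heat loss.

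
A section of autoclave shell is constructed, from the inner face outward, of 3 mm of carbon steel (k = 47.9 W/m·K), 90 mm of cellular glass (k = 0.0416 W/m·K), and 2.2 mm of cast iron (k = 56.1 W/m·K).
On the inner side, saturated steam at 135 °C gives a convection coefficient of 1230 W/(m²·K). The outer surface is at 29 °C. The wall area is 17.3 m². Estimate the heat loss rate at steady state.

Thermal resistances in series:
R_inner film = 1/(h_i·A) = 1/(1230×17.3) = 4.699×10^-5 K/W
R_carbon steel = L/(kA) = 0.003/(47.9×17.3) = 3.62×10^-6 K/W
R_cellular glass = L/(kA) = 0.09/(0.0416×17.3) = 0.1251 K/W
R_cast iron = L/(kA) = 0.0022/(56.1×17.3) = 2.267×10^-6 K/W
R_total = 0.1251 K/W
Q = ΔT / R_total = 106 / 0.1251

Q ≈ 847 W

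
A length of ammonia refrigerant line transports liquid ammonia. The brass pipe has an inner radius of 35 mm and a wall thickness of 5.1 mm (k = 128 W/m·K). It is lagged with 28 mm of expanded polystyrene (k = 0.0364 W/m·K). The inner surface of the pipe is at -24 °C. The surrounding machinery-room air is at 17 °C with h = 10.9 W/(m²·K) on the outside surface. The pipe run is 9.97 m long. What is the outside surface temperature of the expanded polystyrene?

Cylindrical conduction, so R = ln(r₂/r₁)/(2πkL) per layer, in series:
R_brass pipe wall = ln(40.1/35)/(2π×128×9.97) = 1.696×10^-5 K/W
R_expanded polystyrene = ln(68.1/40.1)/(2π×0.0364×9.97) = 0.2323 K/W
R_outer film = 1/(h_o·2πr_oL) = 1/(10.9×2π×0.0681×9.97) = 0.02151 K/W
R_total = 0.2538 K/W
Q = ΔT/R_total = 41/0.2538
Q = 162 W
T_interface = T_inner + Q·ΣR(inner→interface) = -24 + 162×0.2323

T ≈ 13.5 °C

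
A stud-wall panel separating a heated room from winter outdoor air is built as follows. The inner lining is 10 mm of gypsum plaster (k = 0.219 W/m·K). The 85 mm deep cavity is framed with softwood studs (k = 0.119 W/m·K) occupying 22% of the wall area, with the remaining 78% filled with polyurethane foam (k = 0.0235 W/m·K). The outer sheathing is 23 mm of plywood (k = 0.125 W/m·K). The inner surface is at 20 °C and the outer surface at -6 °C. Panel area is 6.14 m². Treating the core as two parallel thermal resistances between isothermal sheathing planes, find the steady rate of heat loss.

Q ≈ 74.6 W

Sheathing layers in series; stud and cavity paths in parallel between them.
R_inner = 0.01/(0.219×6.14) = 0.007437 K/W
R_stud  = 0.085/(0.119×0.22×6.14) = 0.5288 K/W
R_cav   = 0.085/(0.0235×0.78×6.14) = 0.7552 K/W
1/R_core = 1/R_stud + 1/R_cav → R_core = 0.311 K/W
R_outer = 0.023/(0.125×6.14) = 0.02997 K/W
R_total = 0.3484 K/W
Q = ΔT/R_total = 26/0.3484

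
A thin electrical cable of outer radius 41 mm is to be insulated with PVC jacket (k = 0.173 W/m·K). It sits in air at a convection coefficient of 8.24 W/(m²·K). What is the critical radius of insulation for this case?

For a cylinder r_cr = k/h = 0.173/8.24
r_cr = 21 mm; since the bare radius (41 mm) is above r_cr, any added insulation will reduce heat loss.

r_cr ≈ 21 mm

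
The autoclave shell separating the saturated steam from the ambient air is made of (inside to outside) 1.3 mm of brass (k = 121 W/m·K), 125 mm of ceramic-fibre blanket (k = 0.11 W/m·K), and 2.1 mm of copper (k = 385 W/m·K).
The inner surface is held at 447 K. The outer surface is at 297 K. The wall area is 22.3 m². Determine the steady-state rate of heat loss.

Using the resistance-network approach (series):
R_brass = L/(kA) = 0.0013/(121×22.3) = 4.818×10^-7 K/W
R_ceramic-fibre blanket = L/(kA) = 0.125/(0.11×22.3) = 0.05096 K/W
R_copper = L/(kA) = 0.0021/(385×22.3) = 2.446×10^-7 K/W
R_total = 0.05096 K/W
Q = ΔT / R_total = 150 / 0.05096

Q ≈ 2940 W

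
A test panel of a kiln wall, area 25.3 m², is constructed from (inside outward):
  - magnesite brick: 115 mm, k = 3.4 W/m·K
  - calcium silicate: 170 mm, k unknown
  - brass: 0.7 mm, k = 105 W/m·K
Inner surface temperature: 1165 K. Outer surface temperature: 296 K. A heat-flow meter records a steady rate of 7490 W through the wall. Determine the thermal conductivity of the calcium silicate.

k ≈ 0.0586 W/(m·K)

Treating each layer as a thermal resistance in series:
R_magnesite brick = L/(kA) = 0.115/(3.4×25.3) = 0.001337 K/W
R_brass = L/(kA) = 0.0007/(105×25.3) = 2.635×10^-7 K/W
Sum of known resistances R_other = 0.001337 K/W
Total R = ΔT/Q = 869/7490 = 0.116 K/W
R_calcium silicate = R_total − R_other = 0.1147 K/W
k = L/(R·A) = 0.17/(0.1147×25.3)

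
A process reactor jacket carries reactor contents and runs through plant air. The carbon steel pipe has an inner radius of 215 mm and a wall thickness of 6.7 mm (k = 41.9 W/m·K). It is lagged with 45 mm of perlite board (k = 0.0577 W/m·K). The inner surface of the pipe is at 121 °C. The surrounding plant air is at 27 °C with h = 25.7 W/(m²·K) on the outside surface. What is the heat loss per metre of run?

Cylindrical conduction, so R = ln(r₂/r₁)/(2πkL) per layer, in series:
R_carbon steel pipe wall = ln(221.7/215)/(2π×41.9×1) = 1.166×10^-4 K/W
R_perlite board = ln(266.7/221.7)/(2π×0.0577×1) = 0.5097 K/W
R_outer film = 1/(h_o·2πr_oL) = 1/(25.7×2π×0.2667×1) = 0.02322 K/W
R_total = 0.5331 K/W
Q = ΔT/R_total = 94/0.5331

q′ ≈ 176 W/m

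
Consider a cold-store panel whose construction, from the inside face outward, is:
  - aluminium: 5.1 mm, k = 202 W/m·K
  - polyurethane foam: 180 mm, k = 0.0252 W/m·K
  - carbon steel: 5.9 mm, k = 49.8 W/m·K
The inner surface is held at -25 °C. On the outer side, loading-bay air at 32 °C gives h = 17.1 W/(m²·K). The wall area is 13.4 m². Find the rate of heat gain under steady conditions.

Treating each layer as a thermal resistance in series:
R_aluminium = L/(kA) = 0.0051/(202×13.4) = 1.884×10^-6 K/W
R_polyurethane foam = L/(kA) = 0.18/(0.0252×13.4) = 0.533 K/W
R_carbon steel = L/(kA) = 0.0059/(49.8×13.4) = 8.841×10^-6 K/W
R_outer film = 1/(h_o·A) = 1/(17.1×13.4) = 0.004364 K/W
R_total = 0.5374 K/W
Q = ΔT / R_total = 57 / 0.5374

Q ≈ 106 W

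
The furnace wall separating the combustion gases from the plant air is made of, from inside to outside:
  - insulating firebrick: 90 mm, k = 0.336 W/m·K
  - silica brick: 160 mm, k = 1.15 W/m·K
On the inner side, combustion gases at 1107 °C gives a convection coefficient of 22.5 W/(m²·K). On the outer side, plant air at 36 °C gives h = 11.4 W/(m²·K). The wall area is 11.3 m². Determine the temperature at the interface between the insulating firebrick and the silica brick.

T ≈ 487 °C

Model the wall as resistances in series:
R_inner film = 1/(h_i·A) = 1/(22.5×11.3) = 0.003933 K/W
R_insulating firebrick = L/(kA) = 0.09/(0.336×11.3) = 0.0237 K/W
R_silica brick = L/(kA) = 0.16/(1.15×11.3) = 0.01231 K/W
R_outer film = 1/(h_o·A) = 1/(11.4×11.3) = 0.007763 K/W
R_total = 0.04771 K/W;  Q = ΔT/R_total = 1071/0.04771 = 22450 W
T_interface = T_inner − Q·ΣR(inner→interface) = 1107 − 22400×0.02764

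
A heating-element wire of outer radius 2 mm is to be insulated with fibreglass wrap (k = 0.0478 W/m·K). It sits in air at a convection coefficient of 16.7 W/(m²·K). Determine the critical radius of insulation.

r_cr ≈ 2.86 mm

For a cylinder r_cr = k/h = 0.0478/16.7
r_cr = 2.86 mm; since the bare radius (2 mm) is below r_cr, adding a thin layer of insulation will *increase* heat loss.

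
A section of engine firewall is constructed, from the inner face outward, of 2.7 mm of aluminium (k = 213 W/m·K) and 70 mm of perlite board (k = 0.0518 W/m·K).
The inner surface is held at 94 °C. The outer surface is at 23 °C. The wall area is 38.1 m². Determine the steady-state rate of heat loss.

Q ≈ 2000 W

Treating each layer as a thermal resistance in series:
R_aluminium = L/(kA) = 0.0027/(213×38.1) = 3.327×10^-7 K/W
R_perlite board = L/(kA) = 0.07/(0.0518×38.1) = 0.03547 K/W
R_total = 0.03547 K/W
Q = ΔT / R_total = 71 / 0.03547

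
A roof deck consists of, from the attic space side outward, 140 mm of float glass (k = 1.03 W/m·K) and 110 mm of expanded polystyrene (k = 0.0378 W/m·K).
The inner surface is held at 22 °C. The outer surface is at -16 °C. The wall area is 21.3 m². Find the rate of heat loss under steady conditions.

Q ≈ 266 W

Model the wall as resistances in series:
R_float glass = L/(kA) = 0.14/(1.03×21.3) = 0.006381 K/W
R_expanded polystyrene = L/(kA) = 0.11/(0.0378×21.3) = 0.1366 K/W
R_total = 0.143 K/W
Q = ΔT / R_total = 38 / 0.143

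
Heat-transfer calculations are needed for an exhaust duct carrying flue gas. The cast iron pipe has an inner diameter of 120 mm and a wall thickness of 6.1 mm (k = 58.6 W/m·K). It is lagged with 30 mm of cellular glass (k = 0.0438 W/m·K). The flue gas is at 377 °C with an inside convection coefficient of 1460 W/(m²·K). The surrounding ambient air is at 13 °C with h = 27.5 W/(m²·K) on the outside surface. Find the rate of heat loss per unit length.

q′ ≈ 256 W/m

Treating each annulus and film as a series resistance:
R_inner film = 1/(h_i·2πr₁L) = 1/(1460×2π×0.06×1) = 0.001817 K/W
R_cast iron pipe wall = ln(66.1/60)/(2π×58.6×1) = 2.63×10^-4 K/W
R_cellular glass = ln(96.1/66.1)/(2π×0.0438×1) = 1.36 K/W
R_outer film = 1/(h_o·2πr_oL) = 1/(27.5×2π×0.0961×1) = 0.06022 K/W
R_total = 1.422 K/W
Q = ΔT/R_total = 364/1.422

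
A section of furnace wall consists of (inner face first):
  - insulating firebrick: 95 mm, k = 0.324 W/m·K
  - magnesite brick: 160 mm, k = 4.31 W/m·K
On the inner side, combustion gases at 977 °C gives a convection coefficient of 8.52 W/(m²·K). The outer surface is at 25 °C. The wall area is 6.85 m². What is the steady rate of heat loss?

Thermal resistances in series:
R_inner film = 1/(h_i·A) = 1/(8.52×6.85) = 0.01713 K/W
R_insulating firebrick = L/(kA) = 0.095/(0.324×6.85) = 0.0428 K/W
R_magnesite brick = L/(kA) = 0.16/(4.31×6.85) = 0.005419 K/W
R_total = 0.06536 K/W
Q = ΔT / R_total = 952 / 0.06536

Q ≈ 14600 W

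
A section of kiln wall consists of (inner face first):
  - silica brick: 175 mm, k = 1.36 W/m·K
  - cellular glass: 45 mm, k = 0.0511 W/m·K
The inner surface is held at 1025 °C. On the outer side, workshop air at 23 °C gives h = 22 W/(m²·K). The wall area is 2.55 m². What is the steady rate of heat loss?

Q ≈ 2420 W

Treating each layer as a thermal resistance in series:
R_silica brick = L/(kA) = 0.175/(1.36×2.55) = 0.05046 K/W
R_cellular glass = L/(kA) = 0.045/(0.0511×2.55) = 0.3453 K/W
R_outer film = 1/(h_o·A) = 1/(22×2.55) = 0.01783 K/W
R_total = 0.4136 K/W
Q = ΔT / R_total = 1002 / 0.4136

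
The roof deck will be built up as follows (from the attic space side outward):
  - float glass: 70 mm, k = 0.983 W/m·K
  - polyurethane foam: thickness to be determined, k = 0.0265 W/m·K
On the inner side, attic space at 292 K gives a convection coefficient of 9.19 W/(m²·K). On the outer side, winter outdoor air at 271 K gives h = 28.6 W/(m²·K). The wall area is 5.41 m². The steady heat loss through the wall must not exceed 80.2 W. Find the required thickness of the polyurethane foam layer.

Thermal resistances in series:
R_inner film = 1/(h_i·A) = 1/(9.19×5.41) = 0.02011 K/W
R_float glass = L/(kA) = 0.07/(0.983×5.41) = 0.01316 K/W
R_outer film = 1/(h_o·A) = 1/(28.6×5.41) = 0.006463 K/W
Sum of the known resistances R_other = 0.03974 K/W
Required total resistance R_tot = ΔT/Q_allow = 21/80.2 = 0.2618 K/W
R_polyurethane foam = R_tot − R_other = 0.2221 K/W
L = R·k·A = 0.2221×0.0265×5.41

L ≈ 31.8 mm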